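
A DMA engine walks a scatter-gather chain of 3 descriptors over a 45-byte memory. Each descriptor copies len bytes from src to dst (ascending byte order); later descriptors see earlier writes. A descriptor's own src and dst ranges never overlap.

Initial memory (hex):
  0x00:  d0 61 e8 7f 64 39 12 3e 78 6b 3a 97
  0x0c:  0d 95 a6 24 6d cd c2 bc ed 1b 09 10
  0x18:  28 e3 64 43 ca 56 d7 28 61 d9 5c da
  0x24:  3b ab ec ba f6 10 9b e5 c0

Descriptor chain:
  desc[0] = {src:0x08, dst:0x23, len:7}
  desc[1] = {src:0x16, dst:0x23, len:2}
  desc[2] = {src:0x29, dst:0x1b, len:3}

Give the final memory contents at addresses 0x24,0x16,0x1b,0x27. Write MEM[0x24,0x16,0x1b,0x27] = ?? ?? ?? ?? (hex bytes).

#0 dst[0x23+7] := {0x78,0x6b,0x3a,0x97,0x0d,0x95,0xa6}
#1 dst[0x23+2] := {0x09,0x10}
#2 dst[0x1b+3] := {0xa6,0x9b,0xe5}
query mem[0x24]=0x10, mem[0x16]=0x09, mem[0x1b]=0xa6, mem[0x27]=0x0d

MEM[0x24,0x16,0x1b,0x27] = 10 09 a6 0d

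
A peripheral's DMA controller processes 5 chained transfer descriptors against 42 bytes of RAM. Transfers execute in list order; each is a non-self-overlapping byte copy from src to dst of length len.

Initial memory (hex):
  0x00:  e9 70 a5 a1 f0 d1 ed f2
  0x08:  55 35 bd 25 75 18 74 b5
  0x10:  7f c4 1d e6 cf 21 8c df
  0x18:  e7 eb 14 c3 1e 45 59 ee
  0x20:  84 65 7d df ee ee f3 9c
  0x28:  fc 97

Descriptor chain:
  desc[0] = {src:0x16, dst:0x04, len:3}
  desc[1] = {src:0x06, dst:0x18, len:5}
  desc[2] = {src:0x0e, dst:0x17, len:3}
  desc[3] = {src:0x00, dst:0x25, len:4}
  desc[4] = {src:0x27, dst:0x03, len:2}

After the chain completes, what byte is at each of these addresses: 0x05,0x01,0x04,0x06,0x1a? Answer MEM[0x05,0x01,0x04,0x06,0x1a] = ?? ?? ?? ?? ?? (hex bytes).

MEM[0x05,0x01,0x04,0x06,0x1a] = df 70 a1 e7 55

D0: mem[0x04..0x06] <- [8c df e7]
D1: mem[0x18..0x1c] <- [e7 f2 55 35 bd]
D2: mem[0x17..0x19] <- [74 b5 7f]
D3: mem[0x25..0x28] <- [e9 70 a5 a1]
D4: mem[0x03..0x04] <- [a5 a1]
query mem[0x05]=0xdf, mem[0x01]=0x70, mem[0x04]=0xa1, mem[0x06]=0xe7, mem[0x1a]=0x55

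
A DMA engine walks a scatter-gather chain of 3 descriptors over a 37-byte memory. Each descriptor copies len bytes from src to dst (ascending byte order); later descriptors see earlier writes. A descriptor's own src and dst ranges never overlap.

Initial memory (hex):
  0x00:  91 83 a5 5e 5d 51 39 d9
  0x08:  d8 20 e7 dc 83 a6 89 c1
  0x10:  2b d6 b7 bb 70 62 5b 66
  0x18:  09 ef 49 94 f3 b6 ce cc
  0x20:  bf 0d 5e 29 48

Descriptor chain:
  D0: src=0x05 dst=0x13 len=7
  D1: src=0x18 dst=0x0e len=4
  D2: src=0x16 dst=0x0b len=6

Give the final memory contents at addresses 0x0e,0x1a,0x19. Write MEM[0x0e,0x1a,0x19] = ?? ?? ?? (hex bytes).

#0 dst[0x13+7] := {0x51,0x39,0xd9,0xd8,0x20,0xe7,0xdc}
#1 dst[0x0e+4] := {0xe7,0xdc,0x49,0x94}
#2 dst[0x0b+6] := {0xd8,0x20,0xe7,0xdc,0x49,0x94}
query mem[0x0e]=0xdc, mem[0x1a]=0x49, mem[0x19]=0xdc

MEM[0x0e,0x1a,0x19] = dc 49 dc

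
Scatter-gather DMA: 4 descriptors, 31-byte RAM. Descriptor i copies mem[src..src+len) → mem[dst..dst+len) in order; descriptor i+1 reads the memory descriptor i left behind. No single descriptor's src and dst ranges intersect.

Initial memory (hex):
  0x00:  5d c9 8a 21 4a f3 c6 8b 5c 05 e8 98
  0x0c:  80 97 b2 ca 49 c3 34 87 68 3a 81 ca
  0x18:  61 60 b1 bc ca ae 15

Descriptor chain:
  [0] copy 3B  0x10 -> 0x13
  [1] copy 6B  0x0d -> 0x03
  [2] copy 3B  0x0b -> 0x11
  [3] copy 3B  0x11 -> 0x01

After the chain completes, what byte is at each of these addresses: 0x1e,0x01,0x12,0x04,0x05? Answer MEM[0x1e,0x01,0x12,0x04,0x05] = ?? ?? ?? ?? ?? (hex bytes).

  after D0: wrote 3B at 0x13 = 49c334
  after D1: wrote 6B at 0x03 = 97b2ca49c334
  after D2: wrote 3B at 0x11 = 988097
  after D3: wrote 3B at 0x01 = 988097
query mem[0x1e]=0x15, mem[0x01]=0x98, mem[0x12]=0x80, mem[0x04]=0xb2, mem[0x05]=0xca

MEM[0x1e,0x01,0x12,0x04,0x05] = 15 98 80 b2 ca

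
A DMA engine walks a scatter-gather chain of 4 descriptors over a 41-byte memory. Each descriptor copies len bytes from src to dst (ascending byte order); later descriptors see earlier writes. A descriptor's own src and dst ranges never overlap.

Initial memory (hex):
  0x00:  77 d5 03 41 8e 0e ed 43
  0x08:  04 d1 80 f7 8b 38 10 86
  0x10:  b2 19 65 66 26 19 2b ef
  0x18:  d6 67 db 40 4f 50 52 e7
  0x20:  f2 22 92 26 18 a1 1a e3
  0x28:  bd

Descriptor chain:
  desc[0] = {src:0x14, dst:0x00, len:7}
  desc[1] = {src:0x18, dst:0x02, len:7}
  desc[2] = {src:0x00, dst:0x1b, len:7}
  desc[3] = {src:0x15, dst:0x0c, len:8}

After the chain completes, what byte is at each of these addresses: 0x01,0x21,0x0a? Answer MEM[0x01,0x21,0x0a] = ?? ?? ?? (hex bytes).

MEM[0x01,0x21,0x0a] = 19 4f 80

[0] 0x14->0x00 len=7 : 26 19 2b ef d6 67 db
[1] 0x18->0x02 len=7 : d6 67 db 40 4f 50 52
[2] 0x00->0x1b len=7 : 26 19 d6 67 db 40 4f
[3] 0x15->0x0c len=8 : 19 2b ef d6 67 db 26 19
query mem[0x01]=0x19, mem[0x21]=0x4f, mem[0x0a]=0x80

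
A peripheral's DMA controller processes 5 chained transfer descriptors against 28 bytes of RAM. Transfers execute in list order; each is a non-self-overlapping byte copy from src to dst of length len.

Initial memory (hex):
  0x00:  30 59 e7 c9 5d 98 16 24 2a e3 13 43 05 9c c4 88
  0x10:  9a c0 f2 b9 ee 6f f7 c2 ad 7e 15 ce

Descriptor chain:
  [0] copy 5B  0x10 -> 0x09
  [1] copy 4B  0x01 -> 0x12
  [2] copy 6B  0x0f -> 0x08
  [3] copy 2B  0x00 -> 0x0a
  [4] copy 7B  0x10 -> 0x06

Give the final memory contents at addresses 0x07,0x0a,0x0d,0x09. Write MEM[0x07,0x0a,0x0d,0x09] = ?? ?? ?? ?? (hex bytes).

MEM[0x07,0x0a,0x0d,0x09] = c0 c9 c9 e7

D0: mem[0x09..0x0d] <- [9a c0 f2 b9 ee]
D1: mem[0x12..0x15] <- [59 e7 c9 5d]
D2: mem[0x08..0x0d] <- [88 9a c0 59 e7 c9]
D3: mem[0x0a..0x0b] <- [30 59]
D4: mem[0x06..0x0c] <- [9a c0 59 e7 c9 5d f7]
query mem[0x07]=0xc0, mem[0x0a]=0xc9, mem[0x0d]=0xc9, mem[0x09]=0xe7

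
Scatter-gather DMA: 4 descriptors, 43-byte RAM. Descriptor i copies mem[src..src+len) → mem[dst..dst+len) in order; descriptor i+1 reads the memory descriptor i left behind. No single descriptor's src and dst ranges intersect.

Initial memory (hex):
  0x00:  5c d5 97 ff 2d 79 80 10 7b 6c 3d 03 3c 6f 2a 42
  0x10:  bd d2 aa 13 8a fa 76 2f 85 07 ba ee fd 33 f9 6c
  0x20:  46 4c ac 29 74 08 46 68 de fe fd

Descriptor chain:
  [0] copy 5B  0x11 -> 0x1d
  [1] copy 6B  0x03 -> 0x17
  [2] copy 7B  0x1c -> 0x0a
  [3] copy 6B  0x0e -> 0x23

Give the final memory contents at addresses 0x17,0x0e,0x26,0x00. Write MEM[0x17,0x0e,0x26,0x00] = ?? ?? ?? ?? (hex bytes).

D0: mem[0x1d..0x21] <- [d2 aa 13 8a fa]
D1: mem[0x17..0x1c] <- [ff 2d 79 80 10 7b]
D2: mem[0x0a..0x10] <- [7b d2 aa 13 8a fa ac]
D3: mem[0x23..0x28] <- [8a fa ac d2 aa 13]
query mem[0x17]=0xff, mem[0x0e]=0x8a, mem[0x26]=0xd2, mem[0x00]=0x5c

MEM[0x17,0x0e,0x26,0x00] = ff 8a d2 5c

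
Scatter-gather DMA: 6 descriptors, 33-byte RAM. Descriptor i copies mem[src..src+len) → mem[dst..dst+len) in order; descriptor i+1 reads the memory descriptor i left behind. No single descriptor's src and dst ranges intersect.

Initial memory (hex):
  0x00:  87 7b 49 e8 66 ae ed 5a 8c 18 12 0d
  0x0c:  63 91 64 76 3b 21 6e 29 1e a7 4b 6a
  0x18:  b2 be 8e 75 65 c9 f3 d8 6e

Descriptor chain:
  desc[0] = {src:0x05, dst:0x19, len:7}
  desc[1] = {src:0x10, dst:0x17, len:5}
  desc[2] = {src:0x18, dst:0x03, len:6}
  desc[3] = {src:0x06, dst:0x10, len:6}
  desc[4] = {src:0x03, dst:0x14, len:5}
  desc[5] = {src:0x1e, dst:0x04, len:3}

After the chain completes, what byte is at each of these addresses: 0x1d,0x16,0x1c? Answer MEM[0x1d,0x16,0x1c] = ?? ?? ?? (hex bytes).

MEM[0x1d,0x16,0x1c] = 18 29 8c

D0: mem[0x19..0x1f] <- [ae ed 5a 8c 18 12 0d]
D1: mem[0x17..0x1b] <- [3b 21 6e 29 1e]
D2: mem[0x03..0x08] <- [21 6e 29 1e 8c 18]
D3: mem[0x10..0x15] <- [1e 8c 18 18 12 0d]
D4: mem[0x14..0x18] <- [21 6e 29 1e 8c]
D5: mem[0x04..0x06] <- [12 0d 6e]
query mem[0x1d]=0x18, mem[0x16]=0x29, mem[0x1c]=0x8c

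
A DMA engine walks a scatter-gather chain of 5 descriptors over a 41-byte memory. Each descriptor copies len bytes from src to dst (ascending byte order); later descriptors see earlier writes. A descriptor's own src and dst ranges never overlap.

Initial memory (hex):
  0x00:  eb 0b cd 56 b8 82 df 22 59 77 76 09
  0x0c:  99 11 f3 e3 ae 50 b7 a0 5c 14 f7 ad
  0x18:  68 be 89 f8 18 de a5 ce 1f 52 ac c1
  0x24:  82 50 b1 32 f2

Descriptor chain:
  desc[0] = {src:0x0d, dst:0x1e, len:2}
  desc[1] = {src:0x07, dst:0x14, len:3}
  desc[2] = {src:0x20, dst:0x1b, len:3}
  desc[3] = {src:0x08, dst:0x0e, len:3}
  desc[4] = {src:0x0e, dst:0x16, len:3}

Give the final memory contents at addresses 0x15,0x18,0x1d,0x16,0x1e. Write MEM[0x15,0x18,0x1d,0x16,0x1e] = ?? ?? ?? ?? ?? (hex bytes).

  after D0: wrote 2B at 0x1e = 11f3
  after D1: wrote 3B at 0x14 = 225977
  after D2: wrote 3B at 0x1b = 1f52ac
  after D3: wrote 3B at 0x0e = 597776
  after D4: wrote 3B at 0x16 = 597776
query mem[0x15]=0x59, mem[0x18]=0x76, mem[0x1d]=0xac, mem[0x16]=0x59, mem[0x1e]=0x11

MEM[0x15,0x18,0x1d,0x16,0x1e] = 59 76 ac 59 11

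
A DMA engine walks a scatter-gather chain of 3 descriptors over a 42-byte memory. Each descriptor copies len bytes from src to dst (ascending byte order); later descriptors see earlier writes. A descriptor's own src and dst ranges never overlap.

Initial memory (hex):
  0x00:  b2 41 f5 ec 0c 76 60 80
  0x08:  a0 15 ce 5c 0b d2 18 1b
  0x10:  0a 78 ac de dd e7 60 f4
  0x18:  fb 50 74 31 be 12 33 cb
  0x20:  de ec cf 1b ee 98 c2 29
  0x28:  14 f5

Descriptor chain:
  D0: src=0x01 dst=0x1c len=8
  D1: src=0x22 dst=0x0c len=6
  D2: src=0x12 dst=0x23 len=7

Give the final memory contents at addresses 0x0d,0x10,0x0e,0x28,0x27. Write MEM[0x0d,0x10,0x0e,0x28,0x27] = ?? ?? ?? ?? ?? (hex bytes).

#0 dst[0x1c+8] := {0x41,0xf5,0xec,0x0c,0x76,0x60,0x80,0xa0}
#1 dst[0x0c+6] := {0x80,0xa0,0xee,0x98,0xc2,0x29}
#2 dst[0x23+7] := {0xac,0xde,0xdd,0xe7,0x60,0xf4,0xfb}
query mem[0x0d]=0xa0, mem[0x10]=0xc2, mem[0x0e]=0xee, mem[0x28]=0xf4, mem[0x27]=0x60

MEM[0x0d,0x10,0x0e,0x28,0x27] = a0 c2 ee f4 60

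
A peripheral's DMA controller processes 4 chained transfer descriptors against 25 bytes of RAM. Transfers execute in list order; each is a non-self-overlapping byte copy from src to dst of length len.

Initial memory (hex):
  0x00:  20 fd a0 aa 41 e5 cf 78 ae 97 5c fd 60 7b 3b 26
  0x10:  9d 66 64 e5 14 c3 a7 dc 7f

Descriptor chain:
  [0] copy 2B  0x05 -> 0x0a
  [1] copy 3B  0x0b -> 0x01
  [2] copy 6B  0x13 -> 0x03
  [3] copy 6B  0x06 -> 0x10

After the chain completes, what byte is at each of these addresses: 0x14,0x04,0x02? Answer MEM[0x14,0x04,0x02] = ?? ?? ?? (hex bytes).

  after D0: wrote 2B at 0x0a = e5cf
  after D1: wrote 3B at 0x01 = cf607b
  after D2: wrote 6B at 0x03 = e514c3a7dc7f
  after D3: wrote 6B at 0x10 = a7dc7f97e5cf
query mem[0x14]=0xe5, mem[0x04]=0x14, mem[0x02]=0x60

MEM[0x14,0x04,0x02] = e5 14 60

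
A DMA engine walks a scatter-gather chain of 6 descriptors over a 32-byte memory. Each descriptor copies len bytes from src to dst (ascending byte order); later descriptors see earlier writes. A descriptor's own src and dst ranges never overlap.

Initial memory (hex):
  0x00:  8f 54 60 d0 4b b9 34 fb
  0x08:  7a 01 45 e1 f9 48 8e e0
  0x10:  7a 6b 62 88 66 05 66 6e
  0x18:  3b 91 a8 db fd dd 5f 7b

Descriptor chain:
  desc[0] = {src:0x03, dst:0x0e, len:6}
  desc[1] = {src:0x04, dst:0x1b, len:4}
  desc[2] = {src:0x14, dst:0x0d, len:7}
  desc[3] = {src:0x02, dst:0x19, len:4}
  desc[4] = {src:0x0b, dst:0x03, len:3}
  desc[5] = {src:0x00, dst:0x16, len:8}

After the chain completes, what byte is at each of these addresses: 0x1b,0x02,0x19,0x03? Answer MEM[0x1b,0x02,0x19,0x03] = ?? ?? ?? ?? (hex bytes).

MEM[0x1b,0x02,0x19,0x03] = 66 60 e1 e1

[0] 0x03->0x0e len=6 : d0 4b b9 34 fb 7a
[1] 0x04->0x1b len=4 : 4b b9 34 fb
[2] 0x14->0x0d len=7 : 66 05 66 6e 3b 91 a8
[3] 0x02->0x19 len=4 : 60 d0 4b b9
[4] 0x0b->0x03 len=3 : e1 f9 66
[5] 0x00->0x16 len=8 : 8f 54 60 e1 f9 66 34 fb
query mem[0x1b]=0x66, mem[0x02]=0x60, mem[0x19]=0xe1, mem[0x03]=0xe1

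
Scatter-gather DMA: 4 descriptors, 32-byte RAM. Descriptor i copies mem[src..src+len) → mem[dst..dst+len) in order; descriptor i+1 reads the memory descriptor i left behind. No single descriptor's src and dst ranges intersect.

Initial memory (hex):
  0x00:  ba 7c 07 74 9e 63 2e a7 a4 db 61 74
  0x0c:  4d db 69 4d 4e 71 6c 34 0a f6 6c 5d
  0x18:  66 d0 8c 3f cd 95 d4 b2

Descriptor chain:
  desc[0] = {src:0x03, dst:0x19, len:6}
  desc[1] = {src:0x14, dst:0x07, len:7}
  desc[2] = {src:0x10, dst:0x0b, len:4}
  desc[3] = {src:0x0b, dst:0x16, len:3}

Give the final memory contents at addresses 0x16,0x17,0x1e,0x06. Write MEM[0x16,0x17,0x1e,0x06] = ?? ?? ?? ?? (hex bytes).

MEM[0x16,0x17,0x1e,0x06] = 4e 71 a4 2e

[0] 0x03->0x19 len=6 : 74 9e 63 2e a7 a4
[1] 0x14->0x07 len=7 : 0a f6 6c 5d 66 74 9e
[2] 0x10->0x0b len=4 : 4e 71 6c 34
[3] 0x0b->0x16 len=3 : 4e 71 6c
query mem[0x16]=0x4e, mem[0x17]=0x71, mem[0x1e]=0xa4, mem[0x06]=0x2e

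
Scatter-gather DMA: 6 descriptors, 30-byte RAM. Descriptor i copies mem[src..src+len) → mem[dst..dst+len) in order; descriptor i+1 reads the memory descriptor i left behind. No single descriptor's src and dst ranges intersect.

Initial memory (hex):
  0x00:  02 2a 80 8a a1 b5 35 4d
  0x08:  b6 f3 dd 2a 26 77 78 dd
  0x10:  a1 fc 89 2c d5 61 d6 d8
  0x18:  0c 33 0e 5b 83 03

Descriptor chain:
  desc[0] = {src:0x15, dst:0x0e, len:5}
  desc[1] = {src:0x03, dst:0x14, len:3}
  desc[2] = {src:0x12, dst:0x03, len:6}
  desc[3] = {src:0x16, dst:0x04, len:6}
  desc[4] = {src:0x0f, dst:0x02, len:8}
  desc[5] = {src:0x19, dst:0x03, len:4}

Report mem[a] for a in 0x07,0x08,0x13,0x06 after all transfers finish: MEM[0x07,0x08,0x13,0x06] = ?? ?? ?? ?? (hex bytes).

#0 dst[0x0e+5] := {0x61,0xd6,0xd8,0x0c,0x33}
#1 dst[0x14+3] := {0x8a,0xa1,0xb5}
#2 dst[0x03+6] := {0x33,0x2c,0x8a,0xa1,0xb5,0xd8}
#3 dst[0x04+6] := {0xb5,0xd8,0x0c,0x33,0x0e,0x5b}
#4 dst[0x02+8] := {0xd6,0xd8,0x0c,0x33,0x2c,0x8a,0xa1,0xb5}
#5 dst[0x03+4] := {0x33,0x0e,0x5b,0x83}
query mem[0x07]=0x8a, mem[0x08]=0xa1, mem[0x13]=0x2c, mem[0x06]=0x83

MEM[0x07,0x08,0x13,0x06] = 8a a1 2c 83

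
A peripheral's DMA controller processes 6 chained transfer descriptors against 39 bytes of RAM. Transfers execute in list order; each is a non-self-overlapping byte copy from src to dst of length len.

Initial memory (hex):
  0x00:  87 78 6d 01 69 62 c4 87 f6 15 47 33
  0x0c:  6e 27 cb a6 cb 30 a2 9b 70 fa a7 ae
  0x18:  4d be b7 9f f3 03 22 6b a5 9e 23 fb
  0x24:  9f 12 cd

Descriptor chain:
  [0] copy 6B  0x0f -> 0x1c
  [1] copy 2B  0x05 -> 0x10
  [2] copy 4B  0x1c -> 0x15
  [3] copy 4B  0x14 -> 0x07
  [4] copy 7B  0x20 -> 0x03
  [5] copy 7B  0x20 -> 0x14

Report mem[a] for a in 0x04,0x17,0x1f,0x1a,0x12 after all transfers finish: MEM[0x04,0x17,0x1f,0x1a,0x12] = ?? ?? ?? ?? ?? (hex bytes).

#0 dst[0x1c+6] := {0xa6,0xcb,0x30,0xa2,0x9b,0x70}
#1 dst[0x10+2] := {0x62,0xc4}
#2 dst[0x15+4] := {0xa6,0xcb,0x30,0xa2}
#3 dst[0x07+4] := {0x70,0xa6,0xcb,0x30}
#4 dst[0x03+7] := {0x9b,0x70,0x23,0xfb,0x9f,0x12,0xcd}
#5 dst[0x14+7] := {0x9b,0x70,0x23,0xfb,0x9f,0x12,0xcd}
query mem[0x04]=0x70, mem[0x17]=0xfb, mem[0x1f]=0xa2, mem[0x1a]=0xcd, mem[0x12]=0xa2

MEM[0x04,0x17,0x1f,0x1a,0x12] = 70 fb a2 cd a2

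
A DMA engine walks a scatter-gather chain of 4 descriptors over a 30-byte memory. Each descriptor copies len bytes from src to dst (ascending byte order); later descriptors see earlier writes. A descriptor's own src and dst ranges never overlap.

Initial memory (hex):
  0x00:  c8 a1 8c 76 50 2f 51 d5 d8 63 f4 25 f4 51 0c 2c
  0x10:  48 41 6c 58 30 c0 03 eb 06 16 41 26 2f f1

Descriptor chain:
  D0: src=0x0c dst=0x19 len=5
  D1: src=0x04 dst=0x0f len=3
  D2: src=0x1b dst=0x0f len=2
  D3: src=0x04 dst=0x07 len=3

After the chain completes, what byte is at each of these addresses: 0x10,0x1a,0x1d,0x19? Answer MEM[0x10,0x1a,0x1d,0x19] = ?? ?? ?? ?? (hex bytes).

MEM[0x10,0x1a,0x1d,0x19] = 2c 51 48 f4

#0 dst[0x19+5] := {0xf4,0x51,0x0c,0x2c,0x48}
#1 dst[0x0f+3] := {0x50,0x2f,0x51}
#2 dst[0x0f+2] := {0x0c,0x2c}
#3 dst[0x07+3] := {0x50,0x2f,0x51}
query mem[0x10]=0x2c, mem[0x1a]=0x51, mem[0x1d]=0x48, mem[0x19]=0xf4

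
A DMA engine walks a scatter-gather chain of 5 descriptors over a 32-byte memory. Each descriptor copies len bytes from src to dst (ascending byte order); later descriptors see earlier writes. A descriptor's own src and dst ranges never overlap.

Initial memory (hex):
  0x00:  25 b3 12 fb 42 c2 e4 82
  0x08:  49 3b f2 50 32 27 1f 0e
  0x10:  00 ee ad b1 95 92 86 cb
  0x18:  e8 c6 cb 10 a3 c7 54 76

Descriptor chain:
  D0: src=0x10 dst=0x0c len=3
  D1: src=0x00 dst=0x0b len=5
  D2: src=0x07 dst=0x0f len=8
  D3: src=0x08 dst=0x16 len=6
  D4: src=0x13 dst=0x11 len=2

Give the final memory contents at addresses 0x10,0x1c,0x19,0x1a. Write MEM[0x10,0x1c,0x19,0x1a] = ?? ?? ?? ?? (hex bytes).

#0 dst[0x0c+3] := {0x00,0xee,0xad}
#1 dst[0x0b+5] := {0x25,0xb3,0x12,0xfb,0x42}
#2 dst[0x0f+8] := {0x82,0x49,0x3b,0xf2,0x25,0xb3,0x12,0xfb}
#3 dst[0x16+6] := {0x49,0x3b,0xf2,0x25,0xb3,0x12}
#4 dst[0x11+2] := {0x25,0xb3}
query mem[0x10]=0x49, mem[0x1c]=0xa3, mem[0x19]=0x25, mem[0x1a]=0xb3

MEM[0x10,0x1c,0x19,0x1a] = 49 a3 25 b3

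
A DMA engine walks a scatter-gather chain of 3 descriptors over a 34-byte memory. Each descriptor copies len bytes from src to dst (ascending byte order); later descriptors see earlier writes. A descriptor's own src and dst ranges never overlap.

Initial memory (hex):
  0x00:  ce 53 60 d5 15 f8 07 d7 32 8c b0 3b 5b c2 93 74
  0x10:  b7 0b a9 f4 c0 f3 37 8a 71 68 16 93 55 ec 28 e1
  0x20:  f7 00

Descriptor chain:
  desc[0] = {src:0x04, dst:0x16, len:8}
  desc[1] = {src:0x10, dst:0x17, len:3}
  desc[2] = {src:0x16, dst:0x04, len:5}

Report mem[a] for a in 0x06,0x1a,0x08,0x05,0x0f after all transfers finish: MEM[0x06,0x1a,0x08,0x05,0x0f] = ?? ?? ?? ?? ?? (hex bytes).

MEM[0x06,0x1a,0x08,0x05,0x0f] = 0b 32 32 b7 74

#0 dst[0x16+8] := {0x15,0xf8,0x07,0xd7,0x32,0x8c,0xb0,0x3b}
#1 dst[0x17+3] := {0xb7,0x0b,0xa9}
#2 dst[0x04+5] := {0x15,0xb7,0x0b,0xa9,0x32}
query mem[0x06]=0x0b, mem[0x1a]=0x32, mem[0x08]=0x32, mem[0x05]=0xb7, mem[0x0f]=0x74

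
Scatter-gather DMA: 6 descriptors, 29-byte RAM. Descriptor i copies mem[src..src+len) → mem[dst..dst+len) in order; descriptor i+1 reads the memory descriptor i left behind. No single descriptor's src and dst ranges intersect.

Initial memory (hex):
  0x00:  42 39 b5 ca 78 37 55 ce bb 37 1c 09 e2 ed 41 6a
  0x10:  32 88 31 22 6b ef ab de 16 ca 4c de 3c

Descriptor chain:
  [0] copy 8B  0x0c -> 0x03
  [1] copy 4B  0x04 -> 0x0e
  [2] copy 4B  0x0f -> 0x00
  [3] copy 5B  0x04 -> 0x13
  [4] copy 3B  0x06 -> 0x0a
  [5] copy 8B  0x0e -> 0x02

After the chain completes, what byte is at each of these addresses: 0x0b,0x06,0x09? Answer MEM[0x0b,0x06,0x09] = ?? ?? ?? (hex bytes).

#0 dst[0x03+8] := {0xe2,0xed,0x41,0x6a,0x32,0x88,0x31,0x22}
#1 dst[0x0e+4] := {0xed,0x41,0x6a,0x32}
#2 dst[0x00+4] := {0x41,0x6a,0x32,0x31}
#3 dst[0x13+5] := {0xed,0x41,0x6a,0x32,0x88}
#4 dst[0x0a+3] := {0x6a,0x32,0x88}
#5 dst[0x02+8] := {0xed,0x41,0x6a,0x32,0x31,0xed,0x41,0x6a}
query mem[0x0b]=0x32, mem[0x06]=0x31, mem[0x09]=0x6a

MEM[0x0b,0x06,0x09] = 32 31 6a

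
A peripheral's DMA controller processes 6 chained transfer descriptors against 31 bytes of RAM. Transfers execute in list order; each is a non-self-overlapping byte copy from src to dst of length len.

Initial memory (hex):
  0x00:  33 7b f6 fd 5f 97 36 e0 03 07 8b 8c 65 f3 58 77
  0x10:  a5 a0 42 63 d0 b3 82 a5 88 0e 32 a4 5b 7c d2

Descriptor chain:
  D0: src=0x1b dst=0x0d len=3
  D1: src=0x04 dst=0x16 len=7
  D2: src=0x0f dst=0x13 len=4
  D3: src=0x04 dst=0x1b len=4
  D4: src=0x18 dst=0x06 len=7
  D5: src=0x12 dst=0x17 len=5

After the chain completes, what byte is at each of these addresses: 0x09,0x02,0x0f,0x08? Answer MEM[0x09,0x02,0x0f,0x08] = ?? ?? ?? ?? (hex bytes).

MEM[0x09,0x02,0x0f,0x08] = 5f f6 7c 03

[0] 0x1b->0x0d len=3 : a4 5b 7c
[1] 0x04->0x16 len=7 : 5f 97 36 e0 03 07 8b
[2] 0x0f->0x13 len=4 : 7c a5 a0 42
[3] 0x04->0x1b len=4 : 5f 97 36 e0
[4] 0x18->0x06 len=7 : 36 e0 03 5f 97 36 e0
[5] 0x12->0x17 len=5 : 42 7c a5 a0 42
query mem[0x09]=0x5f, mem[0x02]=0xf6, mem[0x0f]=0x7c, mem[0x08]=0x03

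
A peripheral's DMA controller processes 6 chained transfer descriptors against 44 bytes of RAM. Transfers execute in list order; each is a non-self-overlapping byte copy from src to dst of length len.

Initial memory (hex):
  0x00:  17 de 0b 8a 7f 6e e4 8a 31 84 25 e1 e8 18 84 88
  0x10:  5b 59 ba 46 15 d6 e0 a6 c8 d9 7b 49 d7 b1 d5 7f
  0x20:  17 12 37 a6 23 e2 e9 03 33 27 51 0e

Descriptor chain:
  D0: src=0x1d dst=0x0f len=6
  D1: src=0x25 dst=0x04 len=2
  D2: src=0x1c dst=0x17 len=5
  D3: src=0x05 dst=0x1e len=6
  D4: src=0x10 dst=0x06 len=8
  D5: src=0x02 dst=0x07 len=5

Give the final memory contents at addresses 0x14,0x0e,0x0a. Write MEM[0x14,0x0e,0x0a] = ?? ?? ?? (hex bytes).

MEM[0x14,0x0e,0x0a] = 37 84 e9

[0] 0x1d->0x0f len=6 : b1 d5 7f 17 12 37
[1] 0x25->0x04 len=2 : e2 e9
[2] 0x1c->0x17 len=5 : d7 b1 d5 7f 17
[3] 0x05->0x1e len=6 : e9 e4 8a 31 84 25
[4] 0x10->0x06 len=8 : d5 7f 17 12 37 d6 e0 d7
[5] 0x02->0x07 len=5 : 0b 8a e2 e9 d5
query mem[0x14]=0x37, mem[0x0e]=0x84, mem[0x0a]=0xe9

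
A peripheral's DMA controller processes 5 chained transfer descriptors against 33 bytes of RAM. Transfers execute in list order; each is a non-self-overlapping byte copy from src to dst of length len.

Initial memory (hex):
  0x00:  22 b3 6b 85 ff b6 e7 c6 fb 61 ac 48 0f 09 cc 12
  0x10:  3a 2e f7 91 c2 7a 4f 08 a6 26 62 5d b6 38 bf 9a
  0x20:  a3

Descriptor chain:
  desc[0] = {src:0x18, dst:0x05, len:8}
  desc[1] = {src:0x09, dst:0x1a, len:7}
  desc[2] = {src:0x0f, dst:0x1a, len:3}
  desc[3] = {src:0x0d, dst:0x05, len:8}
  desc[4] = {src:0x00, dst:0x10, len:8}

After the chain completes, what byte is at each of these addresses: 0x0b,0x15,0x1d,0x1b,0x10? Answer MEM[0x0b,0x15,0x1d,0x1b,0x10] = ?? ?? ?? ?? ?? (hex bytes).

MEM[0x0b,0x15,0x1d,0x1b,0x10] = 91 09 9a 3a 22

[0] 0x18->0x05 len=8 : a6 26 62 5d b6 38 bf 9a
[1] 0x09->0x1a len=7 : b6 38 bf 9a 09 cc 12
[2] 0x0f->0x1a len=3 : 12 3a 2e
[3] 0x0d->0x05 len=8 : 09 cc 12 3a 2e f7 91 c2
[4] 0x00->0x10 len=8 : 22 b3 6b 85 ff 09 cc 12
query mem[0x0b]=0x91, mem[0x15]=0x09, mem[0x1d]=0x9a, mem[0x1b]=0x3a, mem[0x10]=0x22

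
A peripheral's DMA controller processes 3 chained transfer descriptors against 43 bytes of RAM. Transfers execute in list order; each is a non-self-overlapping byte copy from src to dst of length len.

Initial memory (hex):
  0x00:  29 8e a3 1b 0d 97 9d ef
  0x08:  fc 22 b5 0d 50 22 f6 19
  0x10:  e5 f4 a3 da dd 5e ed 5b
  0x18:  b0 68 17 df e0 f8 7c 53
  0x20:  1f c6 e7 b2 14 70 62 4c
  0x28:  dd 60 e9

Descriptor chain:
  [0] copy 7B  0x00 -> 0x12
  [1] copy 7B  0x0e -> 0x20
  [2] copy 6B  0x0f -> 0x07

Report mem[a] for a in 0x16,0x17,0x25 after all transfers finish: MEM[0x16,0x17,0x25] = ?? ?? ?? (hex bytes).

  after D0: wrote 7B at 0x12 = 298ea31b0d979d
  after D1: wrote 7B at 0x20 = f619e5f4298ea3
  after D2: wrote 6B at 0x07 = 19e5f4298ea3
query mem[0x16]=0x0d, mem[0x17]=0x97, mem[0x25]=0x8e

MEM[0x16,0x17,0x25] = 0d 97 8e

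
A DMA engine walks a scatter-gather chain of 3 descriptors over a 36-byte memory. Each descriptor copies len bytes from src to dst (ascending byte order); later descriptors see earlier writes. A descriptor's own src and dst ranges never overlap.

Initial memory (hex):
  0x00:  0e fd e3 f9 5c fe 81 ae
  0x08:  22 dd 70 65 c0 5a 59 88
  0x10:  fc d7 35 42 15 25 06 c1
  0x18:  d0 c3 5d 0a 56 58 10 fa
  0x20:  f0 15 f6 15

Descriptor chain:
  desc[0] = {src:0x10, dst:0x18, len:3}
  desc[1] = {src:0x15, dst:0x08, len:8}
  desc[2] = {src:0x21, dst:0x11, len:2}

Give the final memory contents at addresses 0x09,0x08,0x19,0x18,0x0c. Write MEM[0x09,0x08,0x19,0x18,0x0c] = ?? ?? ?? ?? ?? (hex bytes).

MEM[0x09,0x08,0x19,0x18,0x0c] = 06 25 d7 fc d7

[0] 0x10->0x18 len=3 : fc d7 35
[1] 0x15->0x08 len=8 : 25 06 c1 fc d7 35 0a 56
[2] 0x21->0x11 len=2 : 15 f6
query mem[0x09]=0x06, mem[0x08]=0x25, mem[0x19]=0xd7, mem[0x18]=0xfc, mem[0x0c]=0xd7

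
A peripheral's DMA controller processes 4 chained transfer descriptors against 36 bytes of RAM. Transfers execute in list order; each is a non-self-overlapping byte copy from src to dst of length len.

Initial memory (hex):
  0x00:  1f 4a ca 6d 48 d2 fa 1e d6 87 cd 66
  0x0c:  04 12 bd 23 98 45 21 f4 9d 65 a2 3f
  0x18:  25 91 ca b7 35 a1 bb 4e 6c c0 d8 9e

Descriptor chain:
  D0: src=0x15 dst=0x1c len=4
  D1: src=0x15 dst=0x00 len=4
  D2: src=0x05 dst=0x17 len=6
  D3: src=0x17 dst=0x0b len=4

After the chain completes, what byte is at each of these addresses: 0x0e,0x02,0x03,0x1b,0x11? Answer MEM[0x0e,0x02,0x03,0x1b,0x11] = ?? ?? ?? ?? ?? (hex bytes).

D0: mem[0x1c..0x1f] <- [65 a2 3f 25]
D1: mem[0x00..0x03] <- [65 a2 3f 25]
D2: mem[0x17..0x1c] <- [d2 fa 1e d6 87 cd]
D3: mem[0x0b..0x0e] <- [d2 fa 1e d6]
query mem[0x0e]=0xd6, mem[0x02]=0x3f, mem[0x03]=0x25, mem[0x1b]=0x87, mem[0x11]=0x45

MEM[0x0e,0x02,0x03,0x1b,0x11] = d6 3f 25 87 45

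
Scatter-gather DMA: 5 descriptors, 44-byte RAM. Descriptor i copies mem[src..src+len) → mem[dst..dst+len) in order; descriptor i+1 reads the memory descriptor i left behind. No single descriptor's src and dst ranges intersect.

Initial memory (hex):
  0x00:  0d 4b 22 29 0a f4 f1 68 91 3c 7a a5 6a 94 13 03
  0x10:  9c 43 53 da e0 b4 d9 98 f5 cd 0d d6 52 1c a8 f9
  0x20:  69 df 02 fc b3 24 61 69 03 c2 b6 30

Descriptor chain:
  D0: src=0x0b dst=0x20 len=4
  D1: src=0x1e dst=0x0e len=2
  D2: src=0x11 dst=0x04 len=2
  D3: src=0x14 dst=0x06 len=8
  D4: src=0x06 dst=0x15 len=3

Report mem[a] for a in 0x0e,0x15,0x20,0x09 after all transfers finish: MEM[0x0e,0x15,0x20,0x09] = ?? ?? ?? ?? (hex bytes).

MEM[0x0e,0x15,0x20,0x09] = a8 e0 a5 98

D0: mem[0x20..0x23] <- [a5 6a 94 13]
D1: mem[0x0e..0x0f] <- [a8 f9]
D2: mem[0x04..0x05] <- [43 53]
D3: mem[0x06..0x0d] <- [e0 b4 d9 98 f5 cd 0d d6]
D4: mem[0x15..0x17] <- [e0 b4 d9]
query mem[0x0e]=0xa8, mem[0x15]=0xe0, mem[0x20]=0xa5, mem[0x09]=0x98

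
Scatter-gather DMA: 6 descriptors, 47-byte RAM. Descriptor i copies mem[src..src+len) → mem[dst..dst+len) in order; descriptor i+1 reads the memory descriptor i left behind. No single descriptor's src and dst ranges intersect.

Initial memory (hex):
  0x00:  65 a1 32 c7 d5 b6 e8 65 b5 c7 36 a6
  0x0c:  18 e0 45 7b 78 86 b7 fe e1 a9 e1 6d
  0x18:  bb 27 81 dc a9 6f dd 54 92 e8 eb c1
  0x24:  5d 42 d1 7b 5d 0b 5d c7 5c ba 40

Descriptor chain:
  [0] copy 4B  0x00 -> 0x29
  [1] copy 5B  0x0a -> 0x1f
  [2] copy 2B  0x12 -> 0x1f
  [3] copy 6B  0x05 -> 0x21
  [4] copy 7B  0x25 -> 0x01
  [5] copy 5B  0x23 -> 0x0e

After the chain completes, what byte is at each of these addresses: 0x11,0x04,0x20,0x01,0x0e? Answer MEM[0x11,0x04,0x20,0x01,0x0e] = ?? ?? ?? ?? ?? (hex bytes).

MEM[0x11,0x04,0x20,0x01,0x0e] = 36 5d fe c7 65

[0] 0x00->0x29 len=4 : 65 a1 32 c7
[1] 0x0a->0x1f len=5 : 36 a6 18 e0 45
[2] 0x12->0x1f len=2 : b7 fe
[3] 0x05->0x21 len=6 : b6 e8 65 b5 c7 36
[4] 0x25->0x01 len=7 : c7 36 7b 5d 65 a1 32
[5] 0x23->0x0e len=5 : 65 b5 c7 36 7b
query mem[0x11]=0x36, mem[0x04]=0x5d, mem[0x20]=0xfe, mem[0x01]=0xc7, mem[0x0e]=0x65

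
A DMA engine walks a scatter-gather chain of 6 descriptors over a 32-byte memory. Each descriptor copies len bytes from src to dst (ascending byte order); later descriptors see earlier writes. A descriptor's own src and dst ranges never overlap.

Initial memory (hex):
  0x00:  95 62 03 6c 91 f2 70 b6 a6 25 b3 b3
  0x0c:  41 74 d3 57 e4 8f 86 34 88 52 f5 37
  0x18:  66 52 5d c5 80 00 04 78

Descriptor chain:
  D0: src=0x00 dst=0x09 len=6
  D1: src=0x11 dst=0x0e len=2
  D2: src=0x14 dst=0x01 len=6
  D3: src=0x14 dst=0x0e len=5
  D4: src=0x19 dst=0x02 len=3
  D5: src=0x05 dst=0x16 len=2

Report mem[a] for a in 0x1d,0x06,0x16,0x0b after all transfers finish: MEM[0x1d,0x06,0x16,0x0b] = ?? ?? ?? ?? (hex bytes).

MEM[0x1d,0x06,0x16,0x0b] = 00 52 66 03

  after D0: wrote 6B at 0x09 = 9562036c91f2
  after D1: wrote 2B at 0x0e = 8f86
  after D2: wrote 6B at 0x01 = 8852f5376652
  after D3: wrote 5B at 0x0e = 8852f53766
  after D4: wrote 3B at 0x02 = 525dc5
  after D5: wrote 2B at 0x16 = 6652
query mem[0x1d]=0x00, mem[0x06]=0x52, mem[0x16]=0x66, mem[0x0b]=0x03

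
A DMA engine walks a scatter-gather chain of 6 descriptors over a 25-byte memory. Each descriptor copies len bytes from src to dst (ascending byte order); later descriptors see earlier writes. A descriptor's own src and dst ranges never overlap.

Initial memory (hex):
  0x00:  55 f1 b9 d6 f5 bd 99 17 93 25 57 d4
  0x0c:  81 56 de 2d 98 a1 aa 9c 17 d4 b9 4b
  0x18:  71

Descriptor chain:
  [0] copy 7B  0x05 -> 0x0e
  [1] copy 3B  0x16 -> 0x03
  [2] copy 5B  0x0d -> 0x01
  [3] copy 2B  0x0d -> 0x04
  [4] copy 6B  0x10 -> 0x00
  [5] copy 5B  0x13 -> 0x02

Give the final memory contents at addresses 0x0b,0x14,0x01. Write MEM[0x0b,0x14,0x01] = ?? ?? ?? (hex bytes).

MEM[0x0b,0x14,0x01] = d4 d4 93

#0 dst[0x0e+7] := {0xbd,0x99,0x17,0x93,0x25,0x57,0xd4}
#1 dst[0x03+3] := {0xb9,0x4b,0x71}
#2 dst[0x01+5] := {0x56,0xbd,0x99,0x17,0x93}
#3 dst[0x04+2] := {0x56,0xbd}
#4 dst[0x00+6] := {0x17,0x93,0x25,0x57,0xd4,0xd4}
#5 dst[0x02+5] := {0x57,0xd4,0xd4,0xb9,0x4b}
query mem[0x0b]=0xd4, mem[0x14]=0xd4, mem[0x01]=0x93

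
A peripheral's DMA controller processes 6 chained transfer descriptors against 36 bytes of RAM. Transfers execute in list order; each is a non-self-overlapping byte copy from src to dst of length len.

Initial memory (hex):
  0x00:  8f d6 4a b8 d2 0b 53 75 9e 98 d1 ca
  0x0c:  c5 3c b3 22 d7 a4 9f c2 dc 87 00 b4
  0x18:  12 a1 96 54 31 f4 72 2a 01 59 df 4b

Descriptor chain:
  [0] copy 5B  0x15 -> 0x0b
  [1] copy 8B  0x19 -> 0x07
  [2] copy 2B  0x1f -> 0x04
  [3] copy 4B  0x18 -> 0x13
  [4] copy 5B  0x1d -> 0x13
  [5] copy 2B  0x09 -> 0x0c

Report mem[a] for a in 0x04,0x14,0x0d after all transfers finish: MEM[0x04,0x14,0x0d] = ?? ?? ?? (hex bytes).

#0 dst[0x0b+5] := {0x87,0x00,0xb4,0x12,0xa1}
#1 dst[0x07+8] := {0xa1,0x96,0x54,0x31,0xf4,0x72,0x2a,0x01}
#2 dst[0x04+2] := {0x2a,0x01}
#3 dst[0x13+4] := {0x12,0xa1,0x96,0x54}
#4 dst[0x13+5] := {0xf4,0x72,0x2a,0x01,0x59}
#5 dst[0x0c+2] := {0x54,0x31}
query mem[0x04]=0x2a, mem[0x14]=0x72, mem[0x0d]=0x31

MEM[0x04,0x14,0x0d] = 2a 72 31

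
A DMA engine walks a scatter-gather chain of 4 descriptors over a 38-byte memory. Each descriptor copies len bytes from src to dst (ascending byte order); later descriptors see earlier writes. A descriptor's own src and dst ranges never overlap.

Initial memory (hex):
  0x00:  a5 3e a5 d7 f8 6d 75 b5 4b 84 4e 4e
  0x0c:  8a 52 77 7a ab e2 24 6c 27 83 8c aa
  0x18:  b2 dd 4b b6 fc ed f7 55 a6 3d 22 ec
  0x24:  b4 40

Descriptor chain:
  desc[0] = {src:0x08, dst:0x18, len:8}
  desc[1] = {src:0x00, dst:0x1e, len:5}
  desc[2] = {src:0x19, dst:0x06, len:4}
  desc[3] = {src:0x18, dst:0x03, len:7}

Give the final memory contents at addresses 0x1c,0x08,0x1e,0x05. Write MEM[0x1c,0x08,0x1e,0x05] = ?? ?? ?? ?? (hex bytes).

MEM[0x1c,0x08,0x1e,0x05] = 8a 52 a5 4e

[0] 0x08->0x18 len=8 : 4b 84 4e 4e 8a 52 77 7a
[1] 0x00->0x1e len=5 : a5 3e a5 d7 f8
[2] 0x19->0x06 len=4 : 84 4e 4e 8a
[3] 0x18->0x03 len=7 : 4b 84 4e 4e 8a 52 a5
query mem[0x1c]=0x8a, mem[0x08]=0x52, mem[0x1e]=0xa5, mem[0x05]=0x4e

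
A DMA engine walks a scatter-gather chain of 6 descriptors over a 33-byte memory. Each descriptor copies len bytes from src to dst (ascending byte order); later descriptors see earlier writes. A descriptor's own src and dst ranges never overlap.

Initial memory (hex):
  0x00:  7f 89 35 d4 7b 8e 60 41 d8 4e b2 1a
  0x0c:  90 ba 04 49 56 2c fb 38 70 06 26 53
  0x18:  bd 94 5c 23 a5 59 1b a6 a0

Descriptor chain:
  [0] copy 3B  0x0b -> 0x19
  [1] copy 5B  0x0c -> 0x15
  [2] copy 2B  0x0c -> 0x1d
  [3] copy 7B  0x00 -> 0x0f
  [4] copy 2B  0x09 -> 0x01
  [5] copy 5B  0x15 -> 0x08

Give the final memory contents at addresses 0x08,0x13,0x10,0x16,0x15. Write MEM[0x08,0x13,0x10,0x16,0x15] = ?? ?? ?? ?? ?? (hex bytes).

[0] 0x0b->0x19 len=3 : 1a 90 ba
[1] 0x0c->0x15 len=5 : 90 ba 04 49 56
[2] 0x0c->0x1d len=2 : 90 ba
[3] 0x00->0x0f len=7 : 7f 89 35 d4 7b 8e 60
[4] 0x09->0x01 len=2 : 4e b2
[5] 0x15->0x08 len=5 : 60 ba 04 49 56
query mem[0x08]=0x60, mem[0x13]=0x7b, mem[0x10]=0x89, mem[0x16]=0xba, mem[0x15]=0x60

MEM[0x08,0x13,0x10,0x16,0x15] = 60 7b 89 ba 60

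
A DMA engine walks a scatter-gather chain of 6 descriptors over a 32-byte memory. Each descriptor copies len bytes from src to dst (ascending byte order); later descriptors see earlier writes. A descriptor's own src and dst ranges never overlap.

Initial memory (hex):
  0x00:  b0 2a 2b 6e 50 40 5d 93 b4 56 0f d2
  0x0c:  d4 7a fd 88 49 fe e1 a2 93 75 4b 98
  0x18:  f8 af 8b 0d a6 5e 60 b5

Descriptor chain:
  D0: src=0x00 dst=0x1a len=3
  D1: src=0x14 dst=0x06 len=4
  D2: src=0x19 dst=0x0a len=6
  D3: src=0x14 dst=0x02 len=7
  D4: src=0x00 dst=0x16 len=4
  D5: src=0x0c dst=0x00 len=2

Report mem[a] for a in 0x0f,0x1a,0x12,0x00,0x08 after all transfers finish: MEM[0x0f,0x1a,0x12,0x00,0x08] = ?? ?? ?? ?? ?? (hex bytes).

D0: mem[0x1a..0x1c] <- [b0 2a 2b]
D1: mem[0x06..0x09] <- [93 75 4b 98]
D2: mem[0x0a..0x0f] <- [af b0 2a 2b 5e 60]
D3: mem[0x02..0x08] <- [93 75 4b 98 f8 af b0]
D4: mem[0x16..0x19] <- [b0 2a 93 75]
D5: mem[0x00..0x01] <- [2a 2b]
query mem[0x0f]=0x60, mem[0x1a]=0xb0, mem[0x12]=0xe1, mem[0x00]=0x2a, mem[0x08]=0xb0

MEM[0x0f,0x1a,0x12,0x00,0x08] = 60 b0 e1 2a b0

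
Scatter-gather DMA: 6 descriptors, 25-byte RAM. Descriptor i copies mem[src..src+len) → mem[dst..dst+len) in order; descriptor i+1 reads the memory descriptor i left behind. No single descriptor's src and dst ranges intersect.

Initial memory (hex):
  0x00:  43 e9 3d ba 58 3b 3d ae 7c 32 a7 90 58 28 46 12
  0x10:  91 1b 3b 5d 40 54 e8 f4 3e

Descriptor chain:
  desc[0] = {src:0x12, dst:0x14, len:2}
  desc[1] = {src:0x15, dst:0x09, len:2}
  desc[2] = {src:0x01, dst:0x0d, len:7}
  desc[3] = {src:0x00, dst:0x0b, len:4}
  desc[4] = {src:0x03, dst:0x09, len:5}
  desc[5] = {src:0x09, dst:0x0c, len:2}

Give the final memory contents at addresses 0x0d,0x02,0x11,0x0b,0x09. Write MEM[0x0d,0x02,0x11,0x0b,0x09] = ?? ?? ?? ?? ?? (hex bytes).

[0] 0x12->0x14 len=2 : 3b 5d
[1] 0x15->0x09 len=2 : 5d e8
[2] 0x01->0x0d len=7 : e9 3d ba 58 3b 3d ae
[3] 0x00->0x0b len=4 : 43 e9 3d ba
[4] 0x03->0x09 len=5 : ba 58 3b 3d ae
[5] 0x09->0x0c len=2 : ba 58
query mem[0x0d]=0x58, mem[0x02]=0x3d, mem[0x11]=0x3b, mem[0x0b]=0x3b, mem[0x09]=0xba

MEM[0x0d,0x02,0x11,0x0b,0x09] = 58 3d 3b 3b ba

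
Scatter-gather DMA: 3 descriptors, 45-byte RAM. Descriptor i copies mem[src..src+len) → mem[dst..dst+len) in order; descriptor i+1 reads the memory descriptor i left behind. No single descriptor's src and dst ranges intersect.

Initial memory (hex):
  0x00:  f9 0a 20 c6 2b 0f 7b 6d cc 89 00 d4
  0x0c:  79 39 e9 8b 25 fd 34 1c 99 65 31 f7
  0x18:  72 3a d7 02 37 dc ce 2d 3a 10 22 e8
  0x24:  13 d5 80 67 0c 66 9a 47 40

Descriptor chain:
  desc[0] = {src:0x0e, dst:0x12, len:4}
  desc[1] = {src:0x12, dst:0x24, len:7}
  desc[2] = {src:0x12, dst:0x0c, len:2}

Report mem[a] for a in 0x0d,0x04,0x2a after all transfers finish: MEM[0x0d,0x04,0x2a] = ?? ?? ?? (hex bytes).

MEM[0x0d,0x04,0x2a] = 8b 2b 72

[0] 0x0e->0x12 len=4 : e9 8b 25 fd
[1] 0x12->0x24 len=7 : e9 8b 25 fd 31 f7 72
[2] 0x12->0x0c len=2 : e9 8b
query mem[0x0d]=0x8b, mem[0x04]=0x2b, mem[0x2a]=0x72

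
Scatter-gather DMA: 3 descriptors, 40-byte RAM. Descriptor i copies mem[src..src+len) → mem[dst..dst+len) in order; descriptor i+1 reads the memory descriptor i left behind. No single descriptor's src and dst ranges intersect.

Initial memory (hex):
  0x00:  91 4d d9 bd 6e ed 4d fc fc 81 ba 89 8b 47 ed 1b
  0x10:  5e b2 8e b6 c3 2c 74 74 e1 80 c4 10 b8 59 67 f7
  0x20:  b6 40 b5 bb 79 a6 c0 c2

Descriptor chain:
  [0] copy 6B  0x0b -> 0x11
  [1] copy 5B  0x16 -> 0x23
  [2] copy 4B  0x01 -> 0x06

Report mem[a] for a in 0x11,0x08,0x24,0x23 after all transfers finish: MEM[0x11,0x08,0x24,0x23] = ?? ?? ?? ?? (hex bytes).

  after D0: wrote 6B at 0x11 = 898b47ed1b5e
  after D1: wrote 5B at 0x23 = 5e74e180c4
  after D2: wrote 4B at 0x06 = 4dd9bd6e
query mem[0x11]=0x89, mem[0x08]=0xbd, mem[0x24]=0x74, mem[0x23]=0x5e

MEM[0x11,0x08,0x24,0x23] = 89 bd 74 5e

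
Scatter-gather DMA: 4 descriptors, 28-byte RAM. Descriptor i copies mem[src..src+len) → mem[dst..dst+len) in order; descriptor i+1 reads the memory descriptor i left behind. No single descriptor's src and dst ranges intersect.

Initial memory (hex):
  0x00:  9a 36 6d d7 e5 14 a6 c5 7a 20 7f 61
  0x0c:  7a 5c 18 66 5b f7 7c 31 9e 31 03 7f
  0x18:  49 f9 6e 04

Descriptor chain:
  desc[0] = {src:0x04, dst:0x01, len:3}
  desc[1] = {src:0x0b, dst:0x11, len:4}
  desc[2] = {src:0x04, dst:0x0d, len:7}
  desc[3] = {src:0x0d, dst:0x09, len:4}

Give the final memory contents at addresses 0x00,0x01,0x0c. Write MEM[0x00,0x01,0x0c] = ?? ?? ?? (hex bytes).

D0: mem[0x01..0x03] <- [e5 14 a6]
D1: mem[0x11..0x14] <- [61 7a 5c 18]
D2: mem[0x0d..0x13] <- [e5 14 a6 c5 7a 20 7f]
D3: mem[0x09..0x0c] <- [e5 14 a6 c5]
query mem[0x00]=0x9a, mem[0x01]=0xe5, mem[0x0c]=0xc5

MEM[0x00,0x01,0x0c] = 9a e5 c5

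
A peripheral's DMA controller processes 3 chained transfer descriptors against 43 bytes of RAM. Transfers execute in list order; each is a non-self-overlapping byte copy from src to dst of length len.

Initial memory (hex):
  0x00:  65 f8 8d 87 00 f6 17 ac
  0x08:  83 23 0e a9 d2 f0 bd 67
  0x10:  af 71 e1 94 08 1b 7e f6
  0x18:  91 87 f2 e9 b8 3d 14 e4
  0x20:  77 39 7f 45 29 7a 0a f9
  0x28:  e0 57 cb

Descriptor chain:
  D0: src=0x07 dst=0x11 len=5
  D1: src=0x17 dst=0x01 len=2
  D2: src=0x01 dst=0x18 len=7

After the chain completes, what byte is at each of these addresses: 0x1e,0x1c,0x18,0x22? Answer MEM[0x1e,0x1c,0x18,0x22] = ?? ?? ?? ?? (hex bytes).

MEM[0x1e,0x1c,0x18,0x22] = ac f6 f6 7f

D0: mem[0x11..0x15] <- [ac 83 23 0e a9]
D1: mem[0x01..0x02] <- [f6 91]
D2: mem[0x18..0x1e] <- [f6 91 87 00 f6 17 ac]
query mem[0x1e]=0xac, mem[0x1c]=0xf6, mem[0x18]=0xf6, mem[0x22]=0x7f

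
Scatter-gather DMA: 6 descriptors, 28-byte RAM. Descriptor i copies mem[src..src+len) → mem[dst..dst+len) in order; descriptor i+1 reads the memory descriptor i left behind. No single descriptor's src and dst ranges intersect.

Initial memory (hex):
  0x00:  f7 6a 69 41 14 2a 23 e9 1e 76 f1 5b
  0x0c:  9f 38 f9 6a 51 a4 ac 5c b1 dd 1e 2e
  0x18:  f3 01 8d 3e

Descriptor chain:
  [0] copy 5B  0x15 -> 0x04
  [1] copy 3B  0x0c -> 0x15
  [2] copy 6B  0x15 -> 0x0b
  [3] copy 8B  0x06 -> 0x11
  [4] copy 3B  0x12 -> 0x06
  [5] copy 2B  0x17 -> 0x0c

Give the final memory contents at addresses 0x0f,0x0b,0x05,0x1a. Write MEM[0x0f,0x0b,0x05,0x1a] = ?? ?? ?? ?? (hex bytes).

MEM[0x0f,0x0b,0x05,0x1a] = 01 9f 1e 8d

  after D0: wrote 5B at 0x04 = dd1e2ef301
  after D1: wrote 3B at 0x15 = 9f38f9
  after D2: wrote 6B at 0x0b = 9f38f9f3018d
  after D3: wrote 8B at 0x11 = 2ef30176f19f38f9
  after D4: wrote 3B at 0x06 = f30176
  after D5: wrote 2B at 0x0c = 38f9
query mem[0x0f]=0x01, mem[0x0b]=0x9f, mem[0x05]=0x1e, mem[0x1a]=0x8d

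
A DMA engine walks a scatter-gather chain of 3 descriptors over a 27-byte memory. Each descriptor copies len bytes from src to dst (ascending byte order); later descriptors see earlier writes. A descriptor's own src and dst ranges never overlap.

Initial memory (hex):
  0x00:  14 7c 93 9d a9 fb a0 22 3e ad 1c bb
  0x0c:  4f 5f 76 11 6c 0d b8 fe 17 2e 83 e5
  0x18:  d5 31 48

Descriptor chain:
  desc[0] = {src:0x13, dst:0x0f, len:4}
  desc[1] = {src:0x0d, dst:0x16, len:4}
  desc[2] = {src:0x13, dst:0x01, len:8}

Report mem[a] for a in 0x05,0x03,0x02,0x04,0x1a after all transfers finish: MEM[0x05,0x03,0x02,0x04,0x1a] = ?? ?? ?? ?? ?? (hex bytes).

MEM[0x05,0x03,0x02,0x04,0x1a] = 76 2e 17 5f 48

  after D0: wrote 4B at 0x0f = fe172e83
  after D1: wrote 4B at 0x16 = 5f76fe17
  after D2: wrote 8B at 0x01 = fe172e5f76fe1748
query mem[0x05]=0x76, mem[0x03]=0x2e, mem[0x02]=0x17, mem[0x04]=0x5f, mem[0x1a]=0x48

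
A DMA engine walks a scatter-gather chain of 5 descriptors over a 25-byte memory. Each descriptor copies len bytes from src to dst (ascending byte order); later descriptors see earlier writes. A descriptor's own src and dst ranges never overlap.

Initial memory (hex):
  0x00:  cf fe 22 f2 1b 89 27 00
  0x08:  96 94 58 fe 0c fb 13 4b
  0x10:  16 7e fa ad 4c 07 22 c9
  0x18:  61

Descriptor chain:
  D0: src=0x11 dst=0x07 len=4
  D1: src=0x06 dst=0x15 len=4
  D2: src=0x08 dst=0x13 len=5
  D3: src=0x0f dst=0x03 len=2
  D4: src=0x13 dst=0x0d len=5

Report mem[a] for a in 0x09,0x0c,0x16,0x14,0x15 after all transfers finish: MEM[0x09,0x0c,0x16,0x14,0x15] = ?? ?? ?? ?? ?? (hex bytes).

MEM[0x09,0x0c,0x16,0x14,0x15] = ad 0c fe ad 4c

#0 dst[0x07+4] := {0x7e,0xfa,0xad,0x4c}
#1 dst[0x15+4] := {0x27,0x7e,0xfa,0xad}
#2 dst[0x13+5] := {0xfa,0xad,0x4c,0xfe,0x0c}
#3 dst[0x03+2] := {0x4b,0x16}
#4 dst[0x0d+5] := {0xfa,0xad,0x4c,0xfe,0x0c}
query mem[0x09]=0xad, mem[0x0c]=0x0c, mem[0x16]=0xfe, mem[0x14]=0xad, mem[0x15]=0x4c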